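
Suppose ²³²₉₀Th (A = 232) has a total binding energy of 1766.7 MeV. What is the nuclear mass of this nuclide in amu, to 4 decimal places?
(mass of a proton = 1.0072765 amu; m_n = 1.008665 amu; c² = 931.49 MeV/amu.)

231.9887 amu

Mass defect = 1766.7 MeV / (931.49 MeV/amu) = 1.896639 amu
Constituent mass = 90(1.0072765) + 142(1.008665) = 233.8853150 amu
Nuclear mass = 233.8853150 − 1.896639 = 231.9886760 amu ≈ 231.9887 amu (to 4 decimal places)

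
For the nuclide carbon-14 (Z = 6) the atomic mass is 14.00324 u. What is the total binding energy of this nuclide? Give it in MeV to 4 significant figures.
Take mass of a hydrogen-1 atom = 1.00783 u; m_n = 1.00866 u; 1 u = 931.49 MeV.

105.3 MeV

Mass of separated nucleons = 6(1.00783) + 8(1.00866) = 6.04698 + 8.06928 = 14.11626 u
The mass defect is 14.11626 − 14.00324 = 0.11302 u.
E_B = 0.11302 × 931.49 = 105.277 MeV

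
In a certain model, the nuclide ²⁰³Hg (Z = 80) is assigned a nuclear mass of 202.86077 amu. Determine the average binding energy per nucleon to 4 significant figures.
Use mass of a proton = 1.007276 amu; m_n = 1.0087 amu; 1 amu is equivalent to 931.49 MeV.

8.220 MeV/nucleon

With 80 protons and 123 neutrons (A = 203):
Mass of separated nucleons = 80(1.007276) + 123(1.0087) = 80.582080 + 124.0701 = 204.652180 amu
Mass defect Δm = 204.652180 − 202.86077 = 1.791410 amu
Converting to energy: 1.791410 amu × 931.49 MeV/amu = 1668.68 MeV
Dividing by A = 203 gives 8.220 MeV per nucleon.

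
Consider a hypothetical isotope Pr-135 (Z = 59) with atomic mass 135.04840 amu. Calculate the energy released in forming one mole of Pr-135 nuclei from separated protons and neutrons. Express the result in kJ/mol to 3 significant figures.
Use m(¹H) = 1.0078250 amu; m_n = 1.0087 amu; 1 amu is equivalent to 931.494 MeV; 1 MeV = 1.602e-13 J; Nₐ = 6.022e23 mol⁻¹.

The nucleus contains 59 protons and 135 − 59 = 76 neutrons.
Σm = 59·m(¹H) + 76·m_n = 59.4616750 + 76.6612 = 136.1228750 amu
The mass defect is 136.1228750 − 135.04840 = 1.0744750 amu.
E_B = 1.0744750 × 931.494 = 1000.87 MeV
Per nucleus in joules: 1000.87 MeV × 1.602e-13 J/MeV = 1.6034e-10 J
Per mole: 1.6034e-10 J × 6.022e23 mol⁻¹ = 9.6557e+13 J/mol

9.66e+10 kJ/mol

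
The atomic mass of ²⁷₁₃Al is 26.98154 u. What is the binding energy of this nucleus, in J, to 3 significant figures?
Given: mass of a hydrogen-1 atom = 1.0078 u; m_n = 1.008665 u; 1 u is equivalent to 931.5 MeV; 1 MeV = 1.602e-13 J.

3.60e-11 J

Σm = 13·m(¹H) + 14·m_n = 13.1014 + 14.121310 = 27.222710 u
Δm = 27.222710 − 26.98154 = 0.241170 u
Binding energy = Δm·c² = 0.241170 × 931.5 MeV/u = 224.650 MeV
In joules: 224.650 MeV × 1.602e-13 J/MeV = 3.5989e-11 J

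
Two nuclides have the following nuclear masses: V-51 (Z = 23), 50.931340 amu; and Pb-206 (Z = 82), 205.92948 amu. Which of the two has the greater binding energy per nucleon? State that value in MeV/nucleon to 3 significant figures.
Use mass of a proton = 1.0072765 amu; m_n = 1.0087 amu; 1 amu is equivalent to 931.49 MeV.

V-51; 8.76 MeV/nucleon

V-51: Σm = 23(1.0072765) + 28(1.0087) = 51.4109595 amu; Δm = 0.4796195 amu; E_B = 446.76 MeV; E_B/A = 8.760 MeV
Pb-206: Σm = 82(1.0072765) + 124(1.0087) = 207.6754730 amu; Δm = 1.7459930 amu; E_B = 1626.4 MeV; E_B/A = 7.895 MeV
V-51 has the higher binding energy per nucleon, so it is the more tightly bound nucleus.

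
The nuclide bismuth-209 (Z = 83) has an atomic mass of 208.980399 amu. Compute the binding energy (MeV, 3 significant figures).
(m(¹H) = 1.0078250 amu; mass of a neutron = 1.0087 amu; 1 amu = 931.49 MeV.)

1640 MeV

With 83 protons and 126 neutrons (A = 209):
Σm = 83·m(¹H) + 126·m_n = 83.6494750 + 127.0962 = 210.7456750 amu
Mass defect Δm = 210.7456750 − 208.980399 = 1.7652760 amu
E_B = 1.7652760 × 931.49 = 1644.34 MeV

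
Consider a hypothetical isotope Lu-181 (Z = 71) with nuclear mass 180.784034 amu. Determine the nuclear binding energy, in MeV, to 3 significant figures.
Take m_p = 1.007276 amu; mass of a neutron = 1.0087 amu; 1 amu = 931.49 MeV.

1570 MeV

With 71 protons and 110 neutrons (A = 181):
Σm = 71·m_p + 110·m_n = 71.516596 + 110.9570 = 182.473596 amu
Mass defect Δm = 182.473596 − 180.784034 = 1.689562 amu
Converting to energy: 1.689562 amu × 931.49 MeV/amu = 1573.81 MeV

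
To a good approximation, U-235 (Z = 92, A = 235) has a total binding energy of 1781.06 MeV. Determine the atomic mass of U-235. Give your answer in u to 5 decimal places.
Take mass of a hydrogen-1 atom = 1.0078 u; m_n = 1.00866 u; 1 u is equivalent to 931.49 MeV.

Mass defect = 1781.06 MeV / (931.49 MeV/u) = 1.9120549 u
Constituent mass = 92(1.0078) + 143(1.00866) = 236.95598 u
Atomic mass = 236.95598 − 1.9120549 = 235.0439251 u ≈ 235.04393 u (to 5 decimal places)

235.04393 u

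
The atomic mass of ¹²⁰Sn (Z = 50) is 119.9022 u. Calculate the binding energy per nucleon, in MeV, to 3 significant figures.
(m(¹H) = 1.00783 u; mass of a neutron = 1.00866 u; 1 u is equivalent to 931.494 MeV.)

With 50 protons and 70 neutrons (A = 120):
Mass of separated nucleons = 50(1.00783) + 70(1.00866) = 50.39150 + 70.60620 = 120.99770 u
The mass defect is 120.99770 − 119.9022 = 1.09550 u.
Binding energy = Δm·c² = 1.09550 × 931.494 MeV/u = 1020.45 MeV
BE/A = 1020.45 MeV / 120 = 8.504 MeV/nucleon

8.50 MeV/nucleon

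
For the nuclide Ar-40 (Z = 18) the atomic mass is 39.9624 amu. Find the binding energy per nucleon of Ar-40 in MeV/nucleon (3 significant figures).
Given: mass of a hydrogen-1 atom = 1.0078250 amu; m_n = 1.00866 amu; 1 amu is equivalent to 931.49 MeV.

8.59 MeV/nucleon

The nucleus contains 18 protons and 40 − 18 = 22 neutrons.
Total constituent mass: 18 × 1.0078250 + 22 × 1.00866 = 40.3313700 amu
Δm = 40.3313700 − 39.9624 = 0.3689700 amu
Binding energy = Δm·c² = 0.3689700 × 931.49 MeV/amu = 343.692 MeV
Per nucleon: 343.692 / 40 = 8.592 MeV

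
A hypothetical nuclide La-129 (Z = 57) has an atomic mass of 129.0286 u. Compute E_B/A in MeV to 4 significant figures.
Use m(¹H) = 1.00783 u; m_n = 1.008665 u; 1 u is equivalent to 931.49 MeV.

7.521 MeV/nucleon

Σm = 57·m(¹H) + 72·m_n = 57.44631 + 72.623880 = 130.070190 u
Mass defect Δm = 130.070190 − 129.0286 = 1.041590 u
Converting to energy: 1.041590 u × 931.49 MeV/u = 970.231 MeV
Per nucleon: 970.231 / 129 = 7.521 MeV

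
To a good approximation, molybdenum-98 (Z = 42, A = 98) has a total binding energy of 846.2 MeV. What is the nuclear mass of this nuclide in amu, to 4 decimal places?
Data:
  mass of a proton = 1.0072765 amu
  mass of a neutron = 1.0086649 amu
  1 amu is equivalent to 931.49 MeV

97.8824 amu

Mass defect = 846.2 MeV / (931.49 MeV/amu) = 0.908437 amu
Constituent mass = 42(1.0072765) + 56(1.0086649) = 98.7908474 amu
Nuclear mass = 98.7908474 − 0.908437 = 97.8824104 amu ≈ 97.8824 amu (to 4 decimal places)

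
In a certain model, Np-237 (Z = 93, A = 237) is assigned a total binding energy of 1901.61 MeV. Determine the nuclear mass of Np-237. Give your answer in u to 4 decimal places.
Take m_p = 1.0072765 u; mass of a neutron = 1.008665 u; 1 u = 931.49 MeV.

Mass defect = 1901.61 MeV / (931.49 MeV/u) = 2.041471 u
Constituent mass = 93(1.0072765) + 144(1.008665) = 238.9244745 u
Nuclear mass = 238.9244745 − 2.041471 = 236.8830035 u ≈ 236.8830 u (to 4 decimal places)

236.8830 u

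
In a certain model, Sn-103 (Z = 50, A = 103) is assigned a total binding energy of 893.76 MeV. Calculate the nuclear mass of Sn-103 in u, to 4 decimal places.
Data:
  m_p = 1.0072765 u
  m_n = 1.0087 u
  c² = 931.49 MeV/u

102.8654 u

Mass defect = 893.76 MeV / (931.49 MeV/u) = 0.959495 u
Constituent mass = 50(1.0072765) + 53(1.0087) = 103.8249250 u
Nuclear mass = 103.8249250 − 0.959495 = 102.8654300 u ≈ 102.8654 u (to 4 decimal places)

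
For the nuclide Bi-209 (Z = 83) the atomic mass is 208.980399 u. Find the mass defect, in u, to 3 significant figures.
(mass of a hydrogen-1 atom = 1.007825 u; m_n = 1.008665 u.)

1.76 u

With 83 protons and 126 neutrons (A = 209):
Mass of separated nucleons = 83(1.007825) + 126(1.008665) = 83.649475 + 127.091790 = 210.741265 u
Mass defect Δm = 210.741265 − 208.980399 = 1.760866 u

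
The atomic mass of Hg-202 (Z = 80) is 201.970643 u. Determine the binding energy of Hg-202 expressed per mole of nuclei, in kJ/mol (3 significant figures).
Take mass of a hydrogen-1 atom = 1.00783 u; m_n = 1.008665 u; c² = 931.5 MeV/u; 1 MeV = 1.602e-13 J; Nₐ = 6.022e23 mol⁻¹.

1.54e+11 kJ/mol

Σm = 80·m(¹H) + 122·m_n = 80.62640 + 123.057130 = 203.683530 u
The mass defect is 203.683530 − 201.970643 = 1.712887 u.
Converting to energy: 1.712887 u × 931.5 MeV/u = 1595.55 MeV
Per nucleus in joules: 1595.55 MeV × 1.602e-13 J/MeV = 2.5561e-10 J
Per mole: 2.5561e-10 J × 6.022e23 mol⁻¹ = 1.5393e+14 J/mol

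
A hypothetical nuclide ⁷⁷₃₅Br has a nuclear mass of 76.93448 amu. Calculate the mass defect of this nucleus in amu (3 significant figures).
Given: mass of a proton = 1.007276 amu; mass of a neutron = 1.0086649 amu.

0.684 amu

With 35 protons and 42 neutrons (A = 77):
Σm = 35·m_p + 42·m_n = 35.254660 + 42.3639258 = 77.6185858 amu
The mass defect is 77.6185858 − 76.93448 = 0.6841058 amu.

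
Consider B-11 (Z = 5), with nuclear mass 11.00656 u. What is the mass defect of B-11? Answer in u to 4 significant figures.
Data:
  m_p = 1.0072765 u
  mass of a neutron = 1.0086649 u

Mass of separated nucleons = 5(1.0072765) + 6(1.0086649) = 5.0363825 + 6.0519894 = 11.0883719 u
The mass defect is 11.0883719 − 11.00656 = 0.0818119 u.

0.08181 u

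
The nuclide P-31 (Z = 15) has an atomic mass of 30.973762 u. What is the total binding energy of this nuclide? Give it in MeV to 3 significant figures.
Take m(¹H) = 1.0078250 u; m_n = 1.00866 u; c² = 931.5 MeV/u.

263 MeV

Σm = 15·m(¹H) + 16·m_n = 15.1173750 + 16.13856 = 31.2559350 u
Δm = 31.2559350 − 30.973762 = 0.2821730 u
E_B = 0.2821730 × 931.5 = 262.844 MeV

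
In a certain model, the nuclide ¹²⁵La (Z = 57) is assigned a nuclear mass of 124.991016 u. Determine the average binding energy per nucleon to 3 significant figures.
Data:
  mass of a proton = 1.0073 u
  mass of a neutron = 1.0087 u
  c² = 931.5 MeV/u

7.58 MeV/nucleon

Z = 57, so N = A − Z = 125 − 57 = 68.
Total constituent mass: 57 × 1.0073 + 68 × 1.0087 = 126.0077 u
Δm = 126.0077 − 124.991016 = 1.016684 u
E_B = 1.016684 × 931.5 = 947.041 MeV
Dividing by A = 125 gives 7.576 MeV per nucleon.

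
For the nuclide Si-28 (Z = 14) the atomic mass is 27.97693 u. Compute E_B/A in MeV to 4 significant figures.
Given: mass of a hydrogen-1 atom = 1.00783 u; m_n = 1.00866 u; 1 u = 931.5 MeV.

8.448 MeV/nucleon

With 14 protons and 14 neutrons (A = 28):
Mass of separated nucleons = 14(1.00783) + 14(1.00866) = 14.10962 + 14.12124 = 28.23086 u
Δm = 28.23086 − 27.97693 = 0.25393 u
Binding energy = Δm·c² = 0.25393 × 931.5 MeV/u = 236.536 MeV
Dividing by A = 28 gives 8.448 MeV per nucleon.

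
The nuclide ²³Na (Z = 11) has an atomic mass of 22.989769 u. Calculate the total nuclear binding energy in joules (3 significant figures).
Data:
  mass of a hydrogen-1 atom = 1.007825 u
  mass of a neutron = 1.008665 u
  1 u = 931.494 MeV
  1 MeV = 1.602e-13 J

2.99e-11 J

With 11 protons and 12 neutrons (A = 23):
Mass of separated nucleons = 11(1.007825) + 12(1.008665) = 11.086075 + 12.103980 = 23.190055 u
Mass defect Δm = 23.190055 − 22.989769 = 0.200286 u
Binding energy = Δm·c² = 0.200286 × 931.494 MeV/u = 186.565 MeV
In joules: 186.565 MeV × 1.602e-13 J/MeV = 2.9888e-11 J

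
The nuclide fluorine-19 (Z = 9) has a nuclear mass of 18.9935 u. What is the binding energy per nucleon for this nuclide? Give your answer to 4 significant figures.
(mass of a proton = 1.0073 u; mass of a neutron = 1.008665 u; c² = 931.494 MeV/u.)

7.788 MeV/nucleon

The nucleus contains 9 protons and 19 − 9 = 10 neutrons.
Total constituent mass: 9 × 1.0073 + 10 × 1.008665 = 19.152350 u
The mass defect is 19.152350 − 18.9935 = 0.158850 u.
E_B = 0.158850 × 931.494 = 147.968 MeV
Dividing by A = 19 gives 7.788 MeV per nucleon.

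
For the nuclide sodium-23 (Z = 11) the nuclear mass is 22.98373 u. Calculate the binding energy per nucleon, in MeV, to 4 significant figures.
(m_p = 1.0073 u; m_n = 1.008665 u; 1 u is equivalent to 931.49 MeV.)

With 11 protons and 12 neutrons (A = 23):
Total constituent mass: 11 × 1.0073 + 12 × 1.008665 = 23.184280 u
Mass defect Δm = 23.184280 − 22.98373 = 0.200550 u
E_B = 0.200550 × 931.49 = 186.810 MeV
BE/A = 186.810 MeV / 23 = 8.122 MeV/nucleon

8.122 MeV/nucleon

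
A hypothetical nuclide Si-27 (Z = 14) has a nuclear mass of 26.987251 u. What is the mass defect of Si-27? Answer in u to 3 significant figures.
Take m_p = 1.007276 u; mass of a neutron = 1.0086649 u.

Σm = 14·m_p + 13·m_n = 14.101864 + 13.1126437 = 27.2145077 u
The mass defect is 27.2145077 − 26.987251 = 0.2272567 u.

0.227 u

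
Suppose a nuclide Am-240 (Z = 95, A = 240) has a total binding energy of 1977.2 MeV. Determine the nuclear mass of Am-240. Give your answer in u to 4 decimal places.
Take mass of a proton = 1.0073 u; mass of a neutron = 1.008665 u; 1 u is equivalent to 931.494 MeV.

Mass defect = 1977.2 MeV / (931.494 MeV/u) = 2.122612 u
Constituent mass = 95(1.0073) + 145(1.008665) = 241.949925 u
Nuclear mass = 241.949925 − 2.122612 = 239.827313 u ≈ 239.8273 u (to 4 decimal places)

239.8273 u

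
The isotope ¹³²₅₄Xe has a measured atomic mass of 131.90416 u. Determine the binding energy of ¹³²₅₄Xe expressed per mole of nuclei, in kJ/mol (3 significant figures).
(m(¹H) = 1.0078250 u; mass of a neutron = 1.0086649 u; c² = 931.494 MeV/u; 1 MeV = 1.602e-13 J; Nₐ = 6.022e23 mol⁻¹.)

Total constituent mass: 54 × 1.0078250 + 78 × 1.0086649 = 133.0984122 u
Mass defect Δm = 133.0984122 − 131.90416 = 1.1942522 u
Converting to energy: 1.1942522 u × 931.494 MeV/u = 1112.44 MeV
Per nucleus in joules: 1112.44 MeV × 1.602e-13 J/MeV = 1.7821e-10 J
Per mole: 1.7821e-10 J × 6.022e23 mol⁻¹ = 1.0732e+14 J/mol

1.07e+11 kJ/mol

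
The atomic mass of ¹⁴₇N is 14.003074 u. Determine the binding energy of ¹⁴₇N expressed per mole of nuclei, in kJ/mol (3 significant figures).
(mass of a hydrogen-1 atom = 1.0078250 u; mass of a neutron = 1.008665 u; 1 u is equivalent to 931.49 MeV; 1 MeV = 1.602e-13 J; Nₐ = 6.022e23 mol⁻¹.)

1.01e+10 kJ/mol

Total constituent mass: 7 × 1.0078250 + 7 × 1.008665 = 14.1154300 u
The mass defect is 14.1154300 − 14.003074 = 0.1123560 u.
Converting to energy: 0.1123560 u × 931.49 MeV/u = 104.658 MeV
Per nucleus in joules: 104.658 MeV × 1.602e-13 J/MeV = 1.6766e-11 J
Per mole: 1.6766e-11 J × 6.022e23 mol⁻¹ = 1.0096e+13 J/mol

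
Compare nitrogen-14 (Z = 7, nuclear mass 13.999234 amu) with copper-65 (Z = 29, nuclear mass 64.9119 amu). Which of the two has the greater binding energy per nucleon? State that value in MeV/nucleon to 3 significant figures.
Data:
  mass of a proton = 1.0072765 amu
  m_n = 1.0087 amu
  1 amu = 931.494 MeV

nitrogen-14: Σm = 7(1.0072765) + 7(1.0087) = 14.1118355 amu; Δm = 0.1126015 amu; E_B = 104.89 MeV; E_B/A = 7.492 MeV
copper-65: Σm = 29(1.0072765) + 36(1.0087) = 65.5242185 amu; Δm = 0.6123185 amu; E_B = 570.37 MeV; E_B/A = 8.7749 MeV
copper-65 has the higher binding energy per nucleon, so it is the more tightly bound nucleus.

copper-65; 8.77 MeV/nucleon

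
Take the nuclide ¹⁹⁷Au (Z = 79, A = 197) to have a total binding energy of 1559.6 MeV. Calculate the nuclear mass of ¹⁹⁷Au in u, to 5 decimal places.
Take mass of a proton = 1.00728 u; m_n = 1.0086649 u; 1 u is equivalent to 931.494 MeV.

196.92328 u

Mass defect = 1559.6 MeV / (931.494 MeV/u) = 1.6742996 u
Constituent mass = 79(1.00728) + 118(1.0086649) = 198.5975782 u
Nuclear mass = 198.5975782 − 1.6742996 = 196.9232786 u ≈ 196.92328 u (to 5 decimal places)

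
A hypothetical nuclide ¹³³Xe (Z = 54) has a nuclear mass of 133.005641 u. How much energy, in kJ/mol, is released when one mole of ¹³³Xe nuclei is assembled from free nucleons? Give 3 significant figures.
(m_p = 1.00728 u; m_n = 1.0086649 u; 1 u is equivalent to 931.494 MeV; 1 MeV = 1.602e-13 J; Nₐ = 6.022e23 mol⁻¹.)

Total constituent mass: 54 × 1.00728 + 79 × 1.0086649 = 134.0776471 u
The mass defect is 134.0776471 − 133.005641 = 1.0720061 u.
Binding energy = Δm·c² = 1.0720061 × 931.494 MeV/u = 998.567 MeV
Per nucleus in joules: 998.567 MeV × 1.602e-13 J/MeV = 1.5997e-10 J
Per mole: 1.5997e-10 J × 6.022e23 mol⁻¹ = 9.6334e+13 J/mol

9.63e+10 kJ/mol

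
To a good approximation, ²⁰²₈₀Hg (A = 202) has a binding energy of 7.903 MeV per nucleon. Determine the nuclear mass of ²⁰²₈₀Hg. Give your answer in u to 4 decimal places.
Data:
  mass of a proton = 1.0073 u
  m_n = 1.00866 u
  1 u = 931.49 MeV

201.9267 u

Total binding energy = 202 × 7.903 = 1596.406 MeV
Mass defect = 1596.406 MeV / (931.49 MeV/u) = 1.713820 u
Constituent mass = 80(1.0073) + 122(1.00866) = 203.64052 u
Nuclear mass = 203.64052 − 1.713820 = 201.926700 u ≈ 201.9267 u (to 4 decimal places)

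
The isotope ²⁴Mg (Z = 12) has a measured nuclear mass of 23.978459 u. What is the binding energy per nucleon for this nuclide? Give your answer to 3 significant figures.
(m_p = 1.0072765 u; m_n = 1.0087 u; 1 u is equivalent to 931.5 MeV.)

Σm = 12·m_p + 12·m_n = 12.0873180 + 12.1044 = 24.1917180 u
Δm = 24.1917180 − 23.978459 = 0.2132590 u
Converting to energy: 0.2132590 u × 931.5 MeV/u = 198.651 MeV
BE/A = 198.651 MeV / 24 = 8.277 MeV/nucleon

8.28 MeV/nucleon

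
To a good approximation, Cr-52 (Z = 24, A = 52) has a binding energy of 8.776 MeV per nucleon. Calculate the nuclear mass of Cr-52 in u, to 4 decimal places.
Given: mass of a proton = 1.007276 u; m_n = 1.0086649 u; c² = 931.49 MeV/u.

51.9273 u

Total binding energy = 52 × 8.776 = 456.352 MeV
Mass defect = 456.352 MeV / (931.49 MeV/u) = 0.489916 u
Constituent mass = 24(1.007276) + 28(1.0086649) = 52.4172412 u
Nuclear mass = 52.4172412 − 0.489916 = 51.9273252 u ≈ 51.9273 u (to 4 decimal places)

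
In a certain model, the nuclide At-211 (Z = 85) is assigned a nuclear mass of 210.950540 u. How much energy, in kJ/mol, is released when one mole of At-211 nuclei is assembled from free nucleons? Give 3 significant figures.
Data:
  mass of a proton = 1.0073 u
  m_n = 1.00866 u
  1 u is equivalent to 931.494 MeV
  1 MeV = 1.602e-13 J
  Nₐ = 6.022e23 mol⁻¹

The nucleus contains 85 protons and 211 − 85 = 126 neutrons.
Total constituent mass: 85 × 1.0073 + 126 × 1.00866 = 212.71166 u
Mass defect Δm = 212.71166 − 210.950540 = 1.761120 u
E_B = 1.761120 × 931.494 = 1640.47 MeV
Per nucleus in joules: 1640.47 MeV × 1.602e-13 J/MeV = 2.6280e-10 J
Per mole: 2.6280e-10 J × 6.022e23 mol⁻¹ = 1.5826e+14 J/mol

1.58e+11 kJ/mol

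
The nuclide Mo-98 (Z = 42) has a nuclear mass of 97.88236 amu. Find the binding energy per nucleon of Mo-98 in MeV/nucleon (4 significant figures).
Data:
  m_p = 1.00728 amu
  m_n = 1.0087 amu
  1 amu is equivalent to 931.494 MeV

8.655 MeV/nucleon

With 42 protons and 56 neutrons (A = 98):
Σm = 42·m_p + 56·m_n = 42.30576 + 56.4872 = 98.79296 amu
The mass defect is 98.79296 − 97.88236 = 0.91060 amu.
E_B = 0.91060 × 931.494 = 848.218 MeV
BE/A = 848.218 MeV / 98 = 8.655 MeV/nucleon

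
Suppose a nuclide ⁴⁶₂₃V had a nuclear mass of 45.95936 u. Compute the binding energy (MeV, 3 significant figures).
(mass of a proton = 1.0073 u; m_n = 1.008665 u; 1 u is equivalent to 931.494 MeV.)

The nucleus contains 23 protons and 46 − 23 = 23 neutrons.
Mass of separated nucleons = 23(1.0073) + 23(1.008665) = 23.1679 + 23.199295 = 46.367195 u
Mass defect Δm = 46.367195 − 45.95936 = 0.407835 u
E_B = 0.407835 × 931.494 = 379.896 MeV

380 MeV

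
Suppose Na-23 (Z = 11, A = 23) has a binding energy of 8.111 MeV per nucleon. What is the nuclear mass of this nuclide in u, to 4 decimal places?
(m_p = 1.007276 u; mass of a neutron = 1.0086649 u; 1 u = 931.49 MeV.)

Total binding energy = 23 × 8.111 = 186.553 MeV
Mass defect = 186.553 MeV / (931.49 MeV/u) = 0.200274 u
Constituent mass = 11(1.007276) + 12(1.0086649) = 23.1840148 u
Nuclear mass = 23.1840148 − 0.200274 = 22.9837408 u ≈ 22.9837 u (to 4 decimal places)

22.9837 u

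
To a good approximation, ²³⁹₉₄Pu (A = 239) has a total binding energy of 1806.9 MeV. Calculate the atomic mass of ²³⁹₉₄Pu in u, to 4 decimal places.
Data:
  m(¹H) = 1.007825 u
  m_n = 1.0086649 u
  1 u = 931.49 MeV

Mass defect = 1806.9 MeV / (931.49 MeV/u) = 1.939795 u
Constituent mass = 94(1.007825) + 145(1.0086649) = 240.9919605 u
Atomic mass = 240.9919605 − 1.939795 = 239.0521655 u ≈ 239.0522 u (to 4 decimal places)

239.0522 u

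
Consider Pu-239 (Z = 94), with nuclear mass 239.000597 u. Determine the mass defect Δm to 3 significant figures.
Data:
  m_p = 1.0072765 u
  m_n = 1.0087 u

The nucleus contains 94 protons and 239 − 94 = 145 neutrons.
Mass of separated nucleons = 94(1.0072765) + 145(1.0087) = 94.6839910 + 146.2615 = 240.9454910 u
Mass defect Δm = 240.9454910 − 239.000597 = 1.9448940 u

1.94 u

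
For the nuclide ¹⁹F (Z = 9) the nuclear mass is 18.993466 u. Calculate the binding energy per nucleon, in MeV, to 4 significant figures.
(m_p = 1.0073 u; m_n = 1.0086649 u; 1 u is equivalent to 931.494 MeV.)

Total constituent mass: 9 × 1.0073 + 10 × 1.0086649 = 19.1523490 u
Mass defect Δm = 19.1523490 − 18.993466 = 0.1588830 u
E_B = 0.1588830 × 931.494 = 147.999 MeV
BE/A = 147.999 MeV / 19 = 7.789 MeV/nucleon

7.789 MeV/nucleon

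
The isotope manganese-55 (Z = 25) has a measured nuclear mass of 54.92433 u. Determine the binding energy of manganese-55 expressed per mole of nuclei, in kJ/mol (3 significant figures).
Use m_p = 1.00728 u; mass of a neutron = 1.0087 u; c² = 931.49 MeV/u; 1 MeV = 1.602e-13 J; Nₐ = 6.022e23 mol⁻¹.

Z = 25, so N = A − Z = 55 − 25 = 30.
Σm = 25·m_p + 30·m_n = 25.18200 + 30.2610 = 55.44300 u
Mass defect Δm = 55.44300 − 54.92433 = 0.51867 u
E_B = 0.51867 × 931.49 = 483.136 MeV
Per nucleus in joules: 483.136 MeV × 1.602e-13 J/MeV = 7.7398e-11 J
Per mole: 7.7398e-11 J × 6.022e23 mol⁻¹ = 4.6609e+13 J/mol

4.66e+10 kJ/mol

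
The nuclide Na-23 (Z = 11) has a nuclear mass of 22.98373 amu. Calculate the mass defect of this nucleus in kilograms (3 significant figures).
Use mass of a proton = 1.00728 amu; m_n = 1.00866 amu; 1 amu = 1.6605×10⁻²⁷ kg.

3.33e-28 kg

Σm = 11·m_p + 12·m_n = 11.08008 + 12.10392 = 23.18400 amu
Mass defect Δm = 23.18400 − 22.98373 = 0.20027 amu
In SI units: 0.20027 amu × 1.6605×10⁻²⁷ kg/amu = 3.3255e-28 kg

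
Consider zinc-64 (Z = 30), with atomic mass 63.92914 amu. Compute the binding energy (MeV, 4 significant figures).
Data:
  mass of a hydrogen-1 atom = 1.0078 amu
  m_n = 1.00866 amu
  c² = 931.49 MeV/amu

With 30 protons and 34 neutrons (A = 64):
Σm = 30·m(¹H) + 34·m_n = 30.2340 + 34.29444 = 64.52844 amu
The mass defect is 64.52844 − 63.92914 = 0.59930 amu.
Converting to energy: 0.59930 amu × 931.49 MeV/amu = 558.242 MeV

558.2 MeV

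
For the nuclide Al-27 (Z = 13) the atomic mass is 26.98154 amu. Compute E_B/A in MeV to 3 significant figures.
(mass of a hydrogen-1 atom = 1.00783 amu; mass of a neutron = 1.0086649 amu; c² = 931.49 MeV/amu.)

8.33 MeV/nucleon

Mass of separated nucleons = 13(1.00783) + 14(1.0086649) = 13.10179 + 14.1213086 = 27.2230986 amu
Δm = 27.2230986 − 26.98154 = 0.2415586 amu
E_B = 0.2415586 × 931.49 = 225.009 MeV
Dividing by A = 27 gives 8.334 MeV per nucleon.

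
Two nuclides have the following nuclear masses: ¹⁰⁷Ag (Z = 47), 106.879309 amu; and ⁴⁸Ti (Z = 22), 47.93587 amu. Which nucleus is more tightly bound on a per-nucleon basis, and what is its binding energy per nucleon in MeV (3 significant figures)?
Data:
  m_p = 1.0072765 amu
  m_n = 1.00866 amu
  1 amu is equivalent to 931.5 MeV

¹⁰⁷Ag: Σm = 47(1.0072765) + 60(1.00866) = 107.8615955 amu; Δm = 0.9822865 amu; E_B = 915.00 MeV; E_B/A = 8.551 MeV
⁴⁸Ti: Σm = 22(1.0072765) + 26(1.00866) = 48.3852430 amu; Δm = 0.4493730 amu; E_B = 418.59 MeV; E_B/A = 8.721 MeV
⁴⁸Ti has the higher binding energy per nucleon, so it is the more tightly bound nucleus.

⁴⁸Ti; 8.72 MeV/nucleon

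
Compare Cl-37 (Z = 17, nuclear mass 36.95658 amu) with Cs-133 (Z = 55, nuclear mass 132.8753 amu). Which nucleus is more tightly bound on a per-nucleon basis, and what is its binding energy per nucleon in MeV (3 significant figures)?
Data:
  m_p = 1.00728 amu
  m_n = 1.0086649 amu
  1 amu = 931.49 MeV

Cl-37; 8.57 MeV/nucleon

Cl-37: Σm = 17(1.00728) + 20(1.0086649) = 37.2970580 amu; Δm = 0.3404780 amu; E_B = 317.15 MeV; E_B/A = 8.572 MeV
Cs-133: Σm = 55(1.00728) + 78(1.0086649) = 134.0762622 amu; Δm = 1.2009622 amu; E_B = 1118.7 MeV; E_B/A = 8.411 MeV
Cl-37 has the higher binding energy per nucleon, so it is the more tightly bound nucleus.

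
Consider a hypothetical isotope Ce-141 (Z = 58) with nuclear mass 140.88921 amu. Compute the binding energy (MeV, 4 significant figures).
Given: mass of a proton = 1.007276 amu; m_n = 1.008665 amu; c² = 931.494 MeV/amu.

1166 MeV

The nucleus contains 58 protons and 141 − 58 = 83 neutrons.
Total constituent mass: 58 × 1.007276 + 83 × 1.008665 = 142.141203 amu
The mass defect is 142.141203 − 140.88921 = 1.251993 amu.
Binding energy = Δm·c² = 1.251993 × 931.494 MeV/amu = 1166.22 MeV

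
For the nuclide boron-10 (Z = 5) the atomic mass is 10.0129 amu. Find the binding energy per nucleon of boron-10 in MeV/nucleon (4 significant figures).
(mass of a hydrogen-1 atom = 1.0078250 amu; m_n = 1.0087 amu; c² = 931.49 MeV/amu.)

Z = 5, so N = A − Z = 10 − 5 = 5.
Σm = 5·m(¹H) + 5·m_n = 5.0391250 + 5.0435 = 10.0826250 amu
Δm = 10.0826250 − 10.0129 = 0.0697250 amu
Binding energy = Δm·c² = 0.0697250 × 931.49 MeV/amu = 64.9481 MeV
Per nucleon: 64.9481 / 10 = 6.495 MeV

6.495 MeV/nucleon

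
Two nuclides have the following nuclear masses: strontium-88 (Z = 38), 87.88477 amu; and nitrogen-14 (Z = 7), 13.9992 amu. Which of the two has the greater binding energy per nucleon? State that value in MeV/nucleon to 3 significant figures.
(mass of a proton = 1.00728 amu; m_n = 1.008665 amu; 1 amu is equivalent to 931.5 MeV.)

strontium-88: Σm = 38(1.00728) + 50(1.008665) = 88.709890 amu; Δm = 0.825120 amu; E_B = 768.60 MeV; E_B/A = 8.734 MeV
nitrogen-14: Σm = 7(1.00728) + 7(1.008665) = 14.111615 amu; Δm = 0.112415 amu; E_B = 104.715 MeV; E_B/A = 7.480 MeV
strontium-88 has the higher binding energy per nucleon, so it is the more tightly bound nucleus.

strontium-88; 8.73 MeV/nucleon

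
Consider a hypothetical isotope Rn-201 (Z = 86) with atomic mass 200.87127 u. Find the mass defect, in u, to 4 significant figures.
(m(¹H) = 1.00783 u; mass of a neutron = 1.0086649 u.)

Z = 86, so N = A − Z = 201 − 86 = 115.
Σm = 86·m(¹H) + 115·m_n = 86.67338 + 115.9964635 = 202.6698435 u
Mass defect Δm = 202.6698435 − 200.87127 = 1.7985735 u

1.799 u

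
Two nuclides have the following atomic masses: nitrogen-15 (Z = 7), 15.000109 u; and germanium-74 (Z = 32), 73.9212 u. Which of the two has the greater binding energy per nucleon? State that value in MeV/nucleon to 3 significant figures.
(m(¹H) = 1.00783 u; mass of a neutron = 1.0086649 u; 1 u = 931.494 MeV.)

nitrogen-15: Σm = 7(1.00783) + 8(1.0086649) = 15.1241292 u; Δm = 0.1240202 u; E_B = 115.524 MeV; E_B/A = 7.702 MeV
germanium-74: Σm = 32(1.00783) + 42(1.0086649) = 74.6144858 u; Δm = 0.6932858 u; E_B = 645.79 MeV; E_B/A = 8.727 MeV
germanium-74 has the higher binding energy per nucleon, so it is the more tightly bound nucleus.

germanium-74; 8.73 MeV/nucleon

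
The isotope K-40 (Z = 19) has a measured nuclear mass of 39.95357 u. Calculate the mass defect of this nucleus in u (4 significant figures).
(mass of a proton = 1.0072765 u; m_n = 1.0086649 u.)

0.3666 u

Total constituent mass: 19 × 1.0072765 + 21 × 1.0086649 = 40.3202164 u
The mass defect is 40.3202164 − 39.95357 = 0.3666464 u.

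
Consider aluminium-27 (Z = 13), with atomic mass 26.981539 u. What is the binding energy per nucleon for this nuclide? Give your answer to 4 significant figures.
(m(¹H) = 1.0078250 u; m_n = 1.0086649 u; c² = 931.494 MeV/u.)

Total constituent mass: 13 × 1.0078250 + 14 × 1.0086649 = 27.2230336 u
The mass defect is 27.2230336 − 26.981539 = 0.2414946 u.
E_B = 0.2414946 × 931.494 = 224.951 MeV
Per nucleon: 224.951 / 27 = 8.332 MeV

8.332 MeV/nucleon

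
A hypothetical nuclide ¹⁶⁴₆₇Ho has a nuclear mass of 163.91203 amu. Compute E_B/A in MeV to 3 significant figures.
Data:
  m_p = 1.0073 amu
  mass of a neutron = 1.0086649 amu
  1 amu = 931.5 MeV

8.05 MeV/nucleon

The nucleus contains 67 protons and 164 − 67 = 97 neutrons.
Total constituent mass: 67 × 1.0073 + 97 × 1.0086649 = 165.3295953 amu
Δm = 165.3295953 − 163.91203 = 1.4175653 amu
Binding energy = Δm·c² = 1.4175653 × 931.5 MeV/amu = 1320.46 MeV
Per nucleon: 1320.46 / 164 = 8.052 MeV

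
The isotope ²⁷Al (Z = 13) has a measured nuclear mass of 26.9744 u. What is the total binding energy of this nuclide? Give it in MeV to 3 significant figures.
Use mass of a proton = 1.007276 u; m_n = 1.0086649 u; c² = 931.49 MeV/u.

225 MeV

Z = 13, so N = A − Z = 27 − 13 = 14.
Total constituent mass: 13 × 1.007276 + 14 × 1.0086649 = 27.2158966 u
The mass defect is 27.2158966 − 26.9744 = 0.2414966 u.
E_B = 0.2414966 × 931.49 = 224.952 MeV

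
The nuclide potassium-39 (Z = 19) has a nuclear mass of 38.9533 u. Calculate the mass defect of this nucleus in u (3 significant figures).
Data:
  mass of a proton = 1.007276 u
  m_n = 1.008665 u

0.358 u

Mass of separated nucleons = 19(1.007276) + 20(1.008665) = 19.138244 + 20.173300 = 39.311544 u
Δm = 39.311544 − 38.9533 = 0.358244 u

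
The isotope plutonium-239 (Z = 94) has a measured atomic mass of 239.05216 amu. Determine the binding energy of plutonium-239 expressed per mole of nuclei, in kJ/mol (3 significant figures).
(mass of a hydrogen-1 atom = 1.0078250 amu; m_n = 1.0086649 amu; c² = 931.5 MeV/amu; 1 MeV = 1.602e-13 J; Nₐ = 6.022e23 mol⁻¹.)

1.74e+11 kJ/mol

With 94 protons and 145 neutrons (A = 239):
Total constituent mass: 94 × 1.0078250 + 145 × 1.0086649 = 240.9919605 amu
Δm = 240.9919605 − 239.05216 = 1.9398005 amu
Converting to energy: 1.9398005 amu × 931.5 MeV/amu = 1806.92 MeV
Per nucleus in joules: 1806.92 MeV × 1.602e-13 J/MeV = 2.8947e-10 J
Per mole: 2.8947e-10 J × 6.022e23 mol⁻¹ = 1.7432e+14 J/mol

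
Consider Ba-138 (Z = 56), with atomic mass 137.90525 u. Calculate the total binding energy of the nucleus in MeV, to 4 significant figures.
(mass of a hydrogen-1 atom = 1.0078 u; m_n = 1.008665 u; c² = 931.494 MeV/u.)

With 56 protons and 82 neutrons (A = 138):
Σm = 56·m(¹H) + 82·m_n = 56.4368 + 82.710530 = 139.147330 u
Mass defect Δm = 139.147330 − 137.90525 = 1.242080 u
Converting to energy: 1.242080 u × 931.494 MeV/u = 1156.99 MeV

1157 MeV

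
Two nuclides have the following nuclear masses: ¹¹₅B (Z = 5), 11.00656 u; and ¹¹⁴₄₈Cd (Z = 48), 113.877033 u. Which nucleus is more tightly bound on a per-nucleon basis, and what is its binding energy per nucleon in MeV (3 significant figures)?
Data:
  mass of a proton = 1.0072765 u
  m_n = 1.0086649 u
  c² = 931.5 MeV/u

¹¹⁴₄₈Cd; 8.53 MeV/nucleon

¹¹₅B: Σm = 5(1.0072765) + 6(1.0086649) = 11.0883719 u; Δm = 0.0818119 u; E_B = 76.208 MeV; E_B/A = 6.928 MeV
¹¹⁴₄₈Cd: Σm = 48(1.0072765) + 66(1.0086649) = 114.9211554 u; Δm = 1.0441224 u; E_B = 972.60 MeV; E_B/A = 8.532 MeV
¹¹⁴₄₈Cd has the higher binding energy per nucleon, so it is the more tightly bound nucleus.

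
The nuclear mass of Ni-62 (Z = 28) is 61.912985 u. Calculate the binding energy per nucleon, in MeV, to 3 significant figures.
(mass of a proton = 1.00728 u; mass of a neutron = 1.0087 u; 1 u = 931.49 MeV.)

8.81 MeV/nucleon

Z = 28, so N = A − Z = 62 − 28 = 34.
Total constituent mass: 28 × 1.00728 + 34 × 1.0087 = 62.49964 u
The mass defect is 62.49964 − 61.912985 = 0.586655 u.
E_B = 0.586655 × 931.49 = 546.463 MeV
Dividing by A = 62 gives 8.814 MeV per nucleon.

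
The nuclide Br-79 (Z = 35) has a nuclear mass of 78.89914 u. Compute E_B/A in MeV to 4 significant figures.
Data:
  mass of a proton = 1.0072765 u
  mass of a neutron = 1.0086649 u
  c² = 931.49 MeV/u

8.688 MeV/nucleon

Mass of separated nucleons = 35(1.0072765) + 44(1.0086649) = 35.2546775 + 44.3812556 = 79.6359331 u
The mass defect is 79.6359331 − 78.89914 = 0.7367931 u.
E_B = 0.7367931 × 931.49 = 686.315 MeV
Dividing by A = 79 gives 8.688 MeV per nucleon.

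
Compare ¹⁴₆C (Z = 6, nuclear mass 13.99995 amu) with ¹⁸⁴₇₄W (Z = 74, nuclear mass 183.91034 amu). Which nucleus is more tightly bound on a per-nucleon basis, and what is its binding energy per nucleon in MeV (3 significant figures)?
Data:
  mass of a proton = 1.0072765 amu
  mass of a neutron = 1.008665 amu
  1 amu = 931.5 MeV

¹⁸⁴₇₄W; 8.01 MeV/nucleon

¹⁴₆C: Σm = 6(1.0072765) + 8(1.008665) = 14.1129790 amu; Δm = 0.1130290 amu; E_B = 105.2865 MeV; E_B/A = 7.520 MeV
¹⁸⁴₇₄W: Σm = 74(1.0072765) + 110(1.008665) = 185.4916110 amu; Δm = 1.5812710 amu; E_B = 1473.0 MeV; E_B/A = 8.005 MeV
¹⁸⁴₇₄W has the higher binding energy per nucleon, so it is the more tightly bound nucleus.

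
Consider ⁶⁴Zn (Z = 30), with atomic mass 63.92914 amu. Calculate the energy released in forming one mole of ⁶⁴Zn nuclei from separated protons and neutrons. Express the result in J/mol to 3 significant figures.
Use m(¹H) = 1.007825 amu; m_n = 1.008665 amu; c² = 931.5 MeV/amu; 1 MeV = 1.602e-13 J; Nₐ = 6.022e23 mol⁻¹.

5.39e+13 J/mol

Mass of separated nucleons = 30(1.007825) + 34(1.008665) = 30.234750 + 34.294610 = 64.529360 amu
The mass defect is 64.529360 − 63.92914 = 0.600220 amu.
Converting to energy: 0.600220 amu × 931.5 MeV/amu = 559.105 MeV
Per nucleus in joules: 559.105 MeV × 1.602e-13 J/MeV = 8.9569e-11 J
Per mole: 8.9569e-11 J × 6.022e23 mol⁻¹ = 5.3938e+13 J/mol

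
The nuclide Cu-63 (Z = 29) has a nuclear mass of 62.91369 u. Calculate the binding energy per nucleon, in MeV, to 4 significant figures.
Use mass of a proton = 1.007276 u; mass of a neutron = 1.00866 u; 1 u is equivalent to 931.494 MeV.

8.749 MeV/nucleon

Total constituent mass: 29 × 1.007276 + 34 × 1.00866 = 63.505444 u
The mass defect is 63.505444 − 62.91369 = 0.591754 u.
Binding energy = Δm·c² = 0.591754 × 931.494 MeV/u = 551.215 MeV
Dividing by A = 63 gives 8.749 MeV per nucleon.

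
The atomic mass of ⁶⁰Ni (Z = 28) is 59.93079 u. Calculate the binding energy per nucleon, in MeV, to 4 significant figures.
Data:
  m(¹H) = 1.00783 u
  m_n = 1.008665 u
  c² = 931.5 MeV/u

Z = 28, so N = A − Z = 60 − 28 = 32.
Σm = 28·m(¹H) + 32·m_n = 28.21924 + 32.277280 = 60.496520 u
The mass defect is 60.496520 − 59.93079 = 0.565730 u.
E_B = 0.565730 × 931.5 = 526.977 MeV
Dividing by A = 60 gives 8.783 MeV per nucleon.

8.783 MeV/nucleon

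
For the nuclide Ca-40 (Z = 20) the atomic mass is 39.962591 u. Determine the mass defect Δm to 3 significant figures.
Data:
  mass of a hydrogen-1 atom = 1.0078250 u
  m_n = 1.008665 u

0.367 u

Mass of separated nucleons = 20(1.0078250) + 20(1.008665) = 20.1565000 + 20.173300 = 40.3298000 u
Mass defect Δm = 40.3298000 − 39.962591 = 0.3672090 u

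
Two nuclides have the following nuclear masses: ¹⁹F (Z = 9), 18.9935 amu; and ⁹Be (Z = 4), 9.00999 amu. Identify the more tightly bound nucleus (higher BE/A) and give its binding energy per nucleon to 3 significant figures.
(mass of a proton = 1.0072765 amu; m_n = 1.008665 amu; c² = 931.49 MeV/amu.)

¹⁹F; 7.78 MeV/nucleon

¹⁹F: Σm = 9(1.0072765) + 10(1.008665) = 19.1521385 amu; Δm = 0.1586385 amu; E_B = 147.77 MeV; E_B/A = 7.777 MeV
⁹Be: Σm = 4(1.0072765) + 5(1.008665) = 9.0724310 amu; Δm = 0.0624410 amu; E_B = 58.163 MeV; E_B/A = 6.463 MeV
¹⁹F has the higher binding energy per nucleon, so it is the more tightly bound nucleus.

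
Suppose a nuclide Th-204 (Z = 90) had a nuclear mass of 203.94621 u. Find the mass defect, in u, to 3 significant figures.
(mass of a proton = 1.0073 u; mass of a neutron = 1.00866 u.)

With 90 protons and 114 neutrons (A = 204):
Σm = 90·m_p + 114·m_n = 90.6570 + 114.98724 = 205.64424 u
Δm = 205.64424 − 203.94621 = 1.69803 u

1.70 u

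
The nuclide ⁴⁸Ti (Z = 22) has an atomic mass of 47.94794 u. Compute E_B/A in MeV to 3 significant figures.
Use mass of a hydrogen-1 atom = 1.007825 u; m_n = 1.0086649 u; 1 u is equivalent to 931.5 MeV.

8.72 MeV/nucleon

Σm = 22·m(¹H) + 26·m_n = 22.172150 + 26.2252874 = 48.3974374 u
Mass defect Δm = 48.3974374 − 47.94794 = 0.4494974 u
Converting to energy: 0.4494974 u × 931.5 MeV/u = 418.707 MeV
Dividing by A = 48 gives 8.723 MeV per nucleon.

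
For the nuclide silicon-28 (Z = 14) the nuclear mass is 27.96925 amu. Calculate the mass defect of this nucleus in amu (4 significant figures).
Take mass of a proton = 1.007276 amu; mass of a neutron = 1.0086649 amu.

0.2539 amu

With 14 protons and 14 neutrons (A = 28):
Mass of separated nucleons = 14(1.007276) + 14(1.0086649) = 14.101864 + 14.1213086 = 28.2231726 amu
Δm = 28.2231726 − 27.96925 = 0.2539226 amu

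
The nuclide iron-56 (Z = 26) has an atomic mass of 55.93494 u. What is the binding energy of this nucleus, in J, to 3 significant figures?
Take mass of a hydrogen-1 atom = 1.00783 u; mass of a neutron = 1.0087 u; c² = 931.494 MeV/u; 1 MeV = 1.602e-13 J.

7.90e-11 J

Mass of separated nucleons = 26(1.00783) + 30(1.0087) = 26.20358 + 30.2610 = 56.46458 u
The mass defect is 56.46458 − 55.93494 = 0.52964 u.
Converting to energy: 0.52964 u × 931.494 MeV/u = 493.356 MeV
In joules: 493.356 MeV × 1.602e-13 J/MeV = 7.9036e-11 J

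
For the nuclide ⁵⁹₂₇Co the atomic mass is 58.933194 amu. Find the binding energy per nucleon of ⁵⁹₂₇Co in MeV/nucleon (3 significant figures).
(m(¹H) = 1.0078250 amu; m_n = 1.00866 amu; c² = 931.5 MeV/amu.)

The nucleus contains 27 protons and 59 − 27 = 32 neutrons.
Σm = 27·m(¹H) + 32·m_n = 27.2112750 + 32.27712 = 59.4883950 amu
Δm = 59.4883950 − 58.933194 = 0.5552010 amu
Binding energy = Δm·c² = 0.5552010 × 931.5 MeV/amu = 517.170 MeV
Per nucleon: 517.170 / 59 = 8.766 MeV

8.77 MeV/nucleon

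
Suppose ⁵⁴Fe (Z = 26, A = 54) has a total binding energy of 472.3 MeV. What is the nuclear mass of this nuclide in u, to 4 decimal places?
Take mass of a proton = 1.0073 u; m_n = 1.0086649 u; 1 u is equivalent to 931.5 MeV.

Mass defect = 472.3 MeV / (931.5 MeV/u) = 0.507032 u
Constituent mass = 26(1.0073) + 28(1.0086649) = 54.4324172 u
Nuclear mass = 54.4324172 − 0.507032 = 53.9253852 u ≈ 53.9254 u (to 4 decimal places)

53.9254 u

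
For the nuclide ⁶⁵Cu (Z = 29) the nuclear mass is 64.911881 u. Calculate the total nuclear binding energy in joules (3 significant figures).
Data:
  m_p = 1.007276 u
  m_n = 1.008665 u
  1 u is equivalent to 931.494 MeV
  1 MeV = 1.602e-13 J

9.12e-11 J

Z = 29, so N = A − Z = 65 − 29 = 36.
Σm = 29·m_p + 36·m_n = 29.211004 + 36.311940 = 65.522944 u
Mass defect Δm = 65.522944 − 64.911881 = 0.611063 u
E_B = 0.611063 × 931.494 = 569.202 MeV
In joules: 569.202 MeV × 1.602e-13 J/MeV = 9.1186e-11 J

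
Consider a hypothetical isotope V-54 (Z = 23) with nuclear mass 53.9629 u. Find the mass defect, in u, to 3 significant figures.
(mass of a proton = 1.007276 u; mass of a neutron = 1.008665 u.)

Z = 23, so N = A − Z = 54 − 23 = 31.
Total constituent mass: 23 × 1.007276 + 31 × 1.008665 = 54.435963 u
Δm = 54.435963 − 53.9629 = 0.473063 u

0.473 u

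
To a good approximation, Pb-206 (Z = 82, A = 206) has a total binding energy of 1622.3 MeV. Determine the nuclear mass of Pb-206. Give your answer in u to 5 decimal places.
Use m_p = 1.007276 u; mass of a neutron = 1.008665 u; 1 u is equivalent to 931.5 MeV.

Mass defect = 1622.3 MeV / (931.5 MeV/u) = 1.7415996 u
Constituent mass = 82(1.007276) + 124(1.008665) = 207.671092 u
Nuclear mass = 207.671092 − 1.7415996 = 205.9294924 u ≈ 205.92949 u (to 5 decimal places)

205.92949 u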